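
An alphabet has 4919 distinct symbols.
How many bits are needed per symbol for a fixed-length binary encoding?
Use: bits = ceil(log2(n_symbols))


log2(4919) = 12.2641
Bracket: 2^12 = 4096 < 4919 <= 2^13 = 8192
So ceil(log2(4919)) = 13

bits = ceil(log2(4919)) = ceil(12.2641) = 13 bits


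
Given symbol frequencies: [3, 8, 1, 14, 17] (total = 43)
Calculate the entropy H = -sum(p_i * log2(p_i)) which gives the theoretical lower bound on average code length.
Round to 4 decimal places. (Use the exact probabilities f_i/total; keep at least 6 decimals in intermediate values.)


Per-symbol terms -p_i * log2(p_i) with p_i = f_i/43:
  p = 3/43 = 0.069767: log2(p) = -3.841302, -p*log2(p) = 0.267998
  p = 8/43 = 0.186047: log2(p) = -2.426265, -p*log2(p) = 0.451398
  p = 1/43 = 0.023256: log2(p) = -5.426265, -p*log2(p) = 0.126192
  p = 14/43 = 0.325581: log2(p) = -1.618910, -p*log2(p) = 0.527087
  p = 17/43 = 0.395349: log2(p) = -1.338802, -p*log2(p) = 0.529294
H = 0.267998 + 0.451398 + 0.126192 + 0.527087 + 0.529294 = 1.901969

H = 1.902 bits/symbol


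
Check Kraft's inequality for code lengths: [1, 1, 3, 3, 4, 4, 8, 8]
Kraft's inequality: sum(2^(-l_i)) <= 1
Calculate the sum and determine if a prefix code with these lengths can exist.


Sum = 2^(-1) + 2^(-1) + 2^(-3) + 2^(-3) + 2^(-4) + 2^(-4) + 2^(-8) + 2^(-8)
    = 0.5 + 0.5 + 0.125 + 0.125 + 0.0625 + 0.0625 + 0.00390625 + 0.00390625
    = 354/256 = 1.3828125
Since 1.3828125 > 1, Kraft's inequality is NOT satisfied.
A prefix code with these lengths CANNOT exist.

Kraft sum = 1.3828125. Not satisfied.


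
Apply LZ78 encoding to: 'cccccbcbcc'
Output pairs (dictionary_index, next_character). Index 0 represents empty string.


LZ78 encoding steps:
Dictionary: {0: ''}
Step 1: w='' (idx 0), next='c' -> output (0, 'c'), add 'c' as idx 1
Step 2: w='c' (idx 1), next='c' -> output (1, 'c'), add 'cc' as idx 2
Step 3: w='cc' (idx 2), next='b' -> output (2, 'b'), add 'ccb' as idx 3
Step 4: w='c' (idx 1), next='b' -> output (1, 'b'), add 'cb' as idx 4
Step 5: w='cc' (idx 2), end of input -> output (2, '')


Encoded: [(0, 'c'), (1, 'c'), (2, 'b'), (1, 'b'), (2, '')]


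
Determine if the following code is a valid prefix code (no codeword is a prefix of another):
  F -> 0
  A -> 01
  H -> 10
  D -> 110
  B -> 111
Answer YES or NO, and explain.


Checking each pair (does one codeword prefix another?):
  F='0' vs A='01': prefix -- VIOLATION

NO -- this is NOT a valid prefix code. F (0) is a prefix of A (01).


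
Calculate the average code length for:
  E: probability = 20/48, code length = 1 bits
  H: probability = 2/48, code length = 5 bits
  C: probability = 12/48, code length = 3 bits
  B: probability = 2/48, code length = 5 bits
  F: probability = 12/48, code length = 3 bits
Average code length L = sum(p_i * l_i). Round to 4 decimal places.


Weighted contributions p_i * l_i:
  E: (20/48) * 1 = 20/48
  H: (2/48) * 5 = 10/48
  C: (12/48) * 3 = 36/48
  B: (2/48) * 5 = 10/48
  F: (12/48) * 3 = 36/48
Sum = (20 + 10 + 36 + 10 + 36)/48 = 112/48

L = 112/48 = 2.3333 bits/symbol


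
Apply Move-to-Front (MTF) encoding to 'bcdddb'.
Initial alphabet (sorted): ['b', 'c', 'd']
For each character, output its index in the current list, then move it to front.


MTF encoding:
'b': index 0 in ['b', 'c', 'd'] -> ['b', 'c', 'd']
'c': index 1 in ['b', 'c', 'd'] -> ['c', 'b', 'd']
'd': index 2 in ['c', 'b', 'd'] -> ['d', 'c', 'b']
'd': index 0 in ['d', 'c', 'b'] -> ['d', 'c', 'b']
'd': index 0 in ['d', 'c', 'b'] -> ['d', 'c', 'b']
'b': index 2 in ['d', 'c', 'b'] -> ['b', 'd', 'c']


Output: [0, 1, 2, 0, 0, 2]


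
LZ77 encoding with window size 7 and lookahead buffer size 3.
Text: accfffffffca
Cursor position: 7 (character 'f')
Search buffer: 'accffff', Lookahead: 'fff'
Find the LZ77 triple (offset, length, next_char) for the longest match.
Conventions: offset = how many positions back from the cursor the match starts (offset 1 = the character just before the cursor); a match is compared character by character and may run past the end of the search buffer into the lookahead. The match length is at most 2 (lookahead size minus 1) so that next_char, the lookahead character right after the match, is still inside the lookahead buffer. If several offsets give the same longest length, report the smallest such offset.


Try each offset into the search buffer:
  offset=1 (pos 6, char 'f'): match length 2
  offset=2 (pos 5, char 'f'): match length 2
  offset=3 (pos 4, char 'f'): match length 2
  offset=4 (pos 3, char 'f'): match length 2
  offset=5 (pos 2, char 'c'): match length 0
  offset=6 (pos 1, char 'c'): match length 0
  offset=7 (pos 0, char 'a'): match length 0
Longest match has length 2, found at offsets 1, 2, 3, 4; take the smallest, offset 1.
next_char = character at position 7 + 2 = 9 -> 'f'

Best match: offset=1, length=2 (matching 'ff' starting at position 6)
LZ77 triple: (1, 2, 'f')


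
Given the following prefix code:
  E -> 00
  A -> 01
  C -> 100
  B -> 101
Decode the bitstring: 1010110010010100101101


Decoding step by step:
Bits 101 -> B
Bits 01 -> A
Bits 100 -> C
Bits 100 -> C
Bits 101 -> B
Bits 00 -> E
Bits 101 -> B
Bits 101 -> B


Decoded message: BACCBEBB


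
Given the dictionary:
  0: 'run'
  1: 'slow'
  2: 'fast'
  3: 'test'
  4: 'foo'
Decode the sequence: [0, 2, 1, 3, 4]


Look up each index in the dictionary:
  0 -> 'run'
  2 -> 'fast'
  1 -> 'slow'
  3 -> 'test'
  4 -> 'foo'

Decoded: "run fast slow test foo"


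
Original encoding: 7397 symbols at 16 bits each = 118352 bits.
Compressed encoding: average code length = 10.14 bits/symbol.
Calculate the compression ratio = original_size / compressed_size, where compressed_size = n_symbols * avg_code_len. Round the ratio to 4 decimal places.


original_size = n_symbols * orig_bits = 7397 * 16 = 118352 bits
compressed_size = n_symbols * avg_code_len = 7397 * 10.14 = 75005.58 bits
ratio = original_size / compressed_size = 118352 / 75005.58 = 1.5779

Compression ratio = 1.5779


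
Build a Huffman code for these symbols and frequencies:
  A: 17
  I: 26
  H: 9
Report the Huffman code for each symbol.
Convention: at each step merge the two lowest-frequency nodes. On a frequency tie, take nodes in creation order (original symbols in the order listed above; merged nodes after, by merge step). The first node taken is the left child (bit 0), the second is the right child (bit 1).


Huffman tree construction:
Step 1: Merge H(9) + A(17) = 26
Step 2: Merge I(26) + (H+A)(26) = 52
Read each symbol's code off the tree from the root (left child = 0, right child = 1).

Codes:
  A: 11 (length 2)
  I: 0 (length 1)
  H: 10 (length 2)
Average code length: 78/52 = 1.5000 bits/symbol


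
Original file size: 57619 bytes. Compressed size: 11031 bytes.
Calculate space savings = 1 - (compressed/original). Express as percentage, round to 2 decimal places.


ratio = compressed/original = 11031/57619 = 0.191447
savings = 1 - ratio = 1 - 0.191447 = 0.808553
as a percentage: 0.808553 * 100 = 80.86%

Space savings = 1 - 11031/57619 = 80.86%


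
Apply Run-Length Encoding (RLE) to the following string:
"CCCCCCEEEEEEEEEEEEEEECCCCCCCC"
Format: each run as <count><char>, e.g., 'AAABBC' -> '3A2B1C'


Scanning runs left to right:
  i=0: run of 'C' x 6 -> '6C'
  i=6: run of 'E' x 15 -> '15E'
  i=21: run of 'C' x 8 -> '8C'

RLE = 6C15E8C


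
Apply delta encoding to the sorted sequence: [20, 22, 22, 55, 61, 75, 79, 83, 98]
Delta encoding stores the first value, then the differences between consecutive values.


First value: 20
Deltas:
  22 - 20 = 2
  22 - 22 = 0
  55 - 22 = 33
  61 - 55 = 6
  75 - 61 = 14
  79 - 75 = 4
  83 - 79 = 4
  98 - 83 = 15


Delta encoded: [20, 2, 0, 33, 6, 14, 4, 4, 15]


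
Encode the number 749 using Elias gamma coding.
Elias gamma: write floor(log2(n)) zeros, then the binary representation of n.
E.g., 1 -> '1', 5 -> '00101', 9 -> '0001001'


num_bits = floor(log2(749)) + 1 = 10
leading_zeros = num_bits - 1 = 9
binary(749) = 1011101101

Elias gamma(749) = '000000000' + '1011101101' = 0000000001011101101 (19 bits)


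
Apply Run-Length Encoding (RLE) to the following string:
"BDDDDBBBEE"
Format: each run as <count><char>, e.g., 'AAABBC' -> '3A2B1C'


Scanning runs left to right:
  i=0: run of 'B' x 1 -> '1B'
  i=1: run of 'D' x 4 -> '4D'
  i=5: run of 'B' x 3 -> '3B'
  i=8: run of 'E' x 2 -> '2E'

RLE = 1B4D3B2E


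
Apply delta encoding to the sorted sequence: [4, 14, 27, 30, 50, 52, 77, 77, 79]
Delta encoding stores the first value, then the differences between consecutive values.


First value: 4
Deltas:
  14 - 4 = 10
  27 - 14 = 13
  30 - 27 = 3
  50 - 30 = 20
  52 - 50 = 2
  77 - 52 = 25
  77 - 77 = 0
  79 - 77 = 2


Delta encoded: [4, 10, 13, 3, 20, 2, 25, 0, 2]


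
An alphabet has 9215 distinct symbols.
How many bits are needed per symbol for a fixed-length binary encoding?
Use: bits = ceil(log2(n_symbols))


log2(9215) = 13.1698
Bracket: 2^13 = 8192 < 9215 <= 2^14 = 16384
So ceil(log2(9215)) = 14

bits = ceil(log2(9215)) = ceil(13.1698) = 14 bits


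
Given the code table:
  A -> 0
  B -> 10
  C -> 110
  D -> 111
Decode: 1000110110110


Decoding:
10 -> B
0 -> A
0 -> A
110 -> C
110 -> C
110 -> C


Result: BAACCC


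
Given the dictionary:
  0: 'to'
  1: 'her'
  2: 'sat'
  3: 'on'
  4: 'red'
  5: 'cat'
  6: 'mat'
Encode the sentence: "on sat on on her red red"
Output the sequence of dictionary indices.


Look up each word in the dictionary:
  'on' -> 3
  'sat' -> 2
  'on' -> 3
  'on' -> 3
  'her' -> 1
  'red' -> 4
  'red' -> 4

Encoded: [3, 2, 3, 3, 1, 4, 4]


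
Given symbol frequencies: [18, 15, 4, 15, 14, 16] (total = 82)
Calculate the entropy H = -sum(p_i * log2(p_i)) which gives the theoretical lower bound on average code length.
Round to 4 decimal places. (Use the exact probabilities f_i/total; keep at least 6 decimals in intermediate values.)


Per-symbol terms -p_i * log2(p_i) with p_i = f_i/82:
  p = 18/82 = 0.219512: log2(p) = -2.187627, -p*log2(p) = 0.480211
  p = 15/82 = 0.182927: log2(p) = -2.450661, -p*log2(p) = 0.448292
  p = 4/82 = 0.048780: log2(p) = -4.357552, -p*log2(p) = 0.212564
  p = 15/82 = 0.182927: log2(p) = -2.450661, -p*log2(p) = 0.448292
  p = 14/82 = 0.170732: log2(p) = -2.550197, -p*log2(p) = 0.435400
  p = 16/82 = 0.195122: log2(p) = -2.357552, -p*log2(p) = 0.460010
H = 0.480211 + 0.448292 + 0.212564 + 0.448292 + 0.435400 + 0.460010 = 2.484769

H = 2.4848 bits/symbol


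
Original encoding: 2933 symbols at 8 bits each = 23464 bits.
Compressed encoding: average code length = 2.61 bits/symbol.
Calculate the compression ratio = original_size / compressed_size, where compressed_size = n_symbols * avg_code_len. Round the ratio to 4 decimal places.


original_size = n_symbols * orig_bits = 2933 * 8 = 23464 bits
compressed_size = n_symbols * avg_code_len = 2933 * 2.61 = 7655.13 bits
ratio = original_size / compressed_size = 23464 / 7655.13 = 3.0651

Compression ratio = 3.0651


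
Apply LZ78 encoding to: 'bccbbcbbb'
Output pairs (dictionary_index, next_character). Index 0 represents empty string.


LZ78 encoding steps:
Dictionary: {0: ''}
Step 1: w='' (idx 0), next='b' -> output (0, 'b'), add 'b' as idx 1
Step 2: w='' (idx 0), next='c' -> output (0, 'c'), add 'c' as idx 2
Step 3: w='c' (idx 2), next='b' -> output (2, 'b'), add 'cb' as idx 3
Step 4: w='b' (idx 1), next='c' -> output (1, 'c'), add 'bc' as idx 4
Step 5: w='b' (idx 1), next='b' -> output (1, 'b'), add 'bb' as idx 5
Step 6: w='b' (idx 1), end of input -> output (1, '')


Encoded: [(0, 'b'), (0, 'c'), (2, 'b'), (1, 'c'), (1, 'b'), (1, '')]


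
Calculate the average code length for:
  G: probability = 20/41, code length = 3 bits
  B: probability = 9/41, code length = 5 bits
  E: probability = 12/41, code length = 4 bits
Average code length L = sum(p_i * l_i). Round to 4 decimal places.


Weighted contributions p_i * l_i:
  G: (20/41) * 3 = 60/41
  B: (9/41) * 5 = 45/41
  E: (12/41) * 4 = 48/41
Sum = (60 + 45 + 48)/41 = 153/41

L = 153/41 = 3.7317 bits/symbol


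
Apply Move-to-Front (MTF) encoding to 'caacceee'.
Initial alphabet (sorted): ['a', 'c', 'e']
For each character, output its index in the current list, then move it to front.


MTF encoding:
'c': index 1 in ['a', 'c', 'e'] -> ['c', 'a', 'e']
'a': index 1 in ['c', 'a', 'e'] -> ['a', 'c', 'e']
'a': index 0 in ['a', 'c', 'e'] -> ['a', 'c', 'e']
'c': index 1 in ['a', 'c', 'e'] -> ['c', 'a', 'e']
'c': index 0 in ['c', 'a', 'e'] -> ['c', 'a', 'e']
'e': index 2 in ['c', 'a', 'e'] -> ['e', 'c', 'a']
'e': index 0 in ['e', 'c', 'a'] -> ['e', 'c', 'a']
'e': index 0 in ['e', 'c', 'a'] -> ['e', 'c', 'a']


Output: [1, 1, 0, 1, 0, 2, 0, 0]


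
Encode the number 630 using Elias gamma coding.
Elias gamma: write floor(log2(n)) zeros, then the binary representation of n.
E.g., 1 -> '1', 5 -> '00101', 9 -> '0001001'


num_bits = floor(log2(630)) + 1 = 10
leading_zeros = num_bits - 1 = 9
binary(630) = 1001110110

Elias gamma(630) = '000000000' + '1001110110' = 0000000001001110110 (19 bits)


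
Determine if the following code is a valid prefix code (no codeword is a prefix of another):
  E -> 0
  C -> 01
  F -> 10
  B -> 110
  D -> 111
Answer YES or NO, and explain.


Checking each pair (does one codeword prefix another?):
  E='0' vs C='01': prefix -- VIOLATION

NO -- this is NOT a valid prefix code. E (0) is a prefix of C (01).


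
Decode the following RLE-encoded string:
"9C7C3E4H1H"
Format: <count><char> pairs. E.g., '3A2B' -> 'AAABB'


Expanding each <count><char> pair:
  9C -> 'CCCCCCCCC'
  7C -> 'CCCCCCC'
  3E -> 'EEE'
  4H -> 'HHHH'
  1H -> 'H'

Decoded = CCCCCCCCCCCCCCCCEEEHHHHH


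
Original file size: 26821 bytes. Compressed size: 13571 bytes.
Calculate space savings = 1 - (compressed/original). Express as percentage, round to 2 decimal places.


ratio = compressed/original = 13571/26821 = 0.505984
savings = 1 - ratio = 1 - 0.505984 = 0.494016
as a percentage: 0.494016 * 100 = 49.4%

Space savings = 1 - 13571/26821 = 49.4%


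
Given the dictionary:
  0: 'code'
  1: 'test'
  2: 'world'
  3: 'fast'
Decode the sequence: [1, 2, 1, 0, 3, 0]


Look up each index in the dictionary:
  1 -> 'test'
  2 -> 'world'
  1 -> 'test'
  0 -> 'code'
  3 -> 'fast'
  0 -> 'code'

Decoded: "test world test code fast code"


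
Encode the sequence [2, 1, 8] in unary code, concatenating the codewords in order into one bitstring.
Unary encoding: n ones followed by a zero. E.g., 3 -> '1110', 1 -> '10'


Encode each number as n ones followed by a terminating 0:
  2 -> 110 (3 bits)
  1 -> 10 (2 bits)
  8 -> 111111110 (9 bits)
Total length = 3 + 2 + 9 = 14 bits.

Unary([2, 1, 8]) = 11010111111110 (14 bits)


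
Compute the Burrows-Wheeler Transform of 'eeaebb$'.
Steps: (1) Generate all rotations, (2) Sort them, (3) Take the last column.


Rotations (sorted):
  0: $eeaebb -> last char: b
  1: aebb$ee -> last char: e
  2: b$eeaeb -> last char: b
  3: bb$eeae -> last char: e
  4: eaebb$e -> last char: e
  5: ebb$eea -> last char: a
  6: eeaebb$ -> last char: $


BWT = bebeea$


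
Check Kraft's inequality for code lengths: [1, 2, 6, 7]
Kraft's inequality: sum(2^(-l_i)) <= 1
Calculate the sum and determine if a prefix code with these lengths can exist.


Sum = 2^(-1) + 2^(-2) + 2^(-6) + 2^(-7)
    = 0.5 + 0.25 + 0.015625 + 0.0078125
    = 99/128 = 0.7734375
Since 0.7734375 <= 1, Kraft's inequality IS satisfied.
A prefix code with these lengths CAN exist.

Kraft sum = 0.7734375. Satisfied.


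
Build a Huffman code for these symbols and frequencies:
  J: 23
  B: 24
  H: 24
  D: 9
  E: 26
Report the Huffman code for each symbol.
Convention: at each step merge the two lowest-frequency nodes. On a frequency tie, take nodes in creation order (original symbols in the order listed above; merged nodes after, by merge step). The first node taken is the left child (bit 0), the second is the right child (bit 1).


Huffman tree construction:
Step 1: Merge D(9) + J(23) = 32
Step 2: Merge B(24) + H(24) = 48
Step 3: Merge E(26) + (D+J)(32) = 58
Step 4: Merge (B+H)(48) + (E+(D+J))(58) = 106
Read each symbol's code off the tree from the root (left child = 0, right child = 1).

Codes:
  J: 111 (length 3)
  B: 00 (length 2)
  H: 01 (length 2)
  D: 110 (length 3)
  E: 10 (length 2)
Average code length: 244/106 = 2.3019 bits/symbol


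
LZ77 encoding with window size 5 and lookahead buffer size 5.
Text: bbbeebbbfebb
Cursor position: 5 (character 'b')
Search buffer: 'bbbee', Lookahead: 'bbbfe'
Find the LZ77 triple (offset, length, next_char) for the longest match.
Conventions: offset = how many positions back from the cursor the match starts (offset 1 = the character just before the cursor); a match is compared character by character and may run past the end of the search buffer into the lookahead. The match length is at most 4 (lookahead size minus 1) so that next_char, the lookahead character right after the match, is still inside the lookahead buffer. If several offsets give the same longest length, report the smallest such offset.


Try each offset into the search buffer:
  offset=1 (pos 4, char 'e'): match length 0
  offset=2 (pos 3, char 'e'): match length 0
  offset=3 (pos 2, char 'b'): match length 1
  offset=4 (pos 1, char 'b'): match length 2
  offset=5 (pos 0, char 'b'): match length 3
Longest match has length 3 at offset 5.
next_char = character at position 5 + 3 = 8 -> 'f'

Best match: offset=5, length=3 (matching 'bbb' starting at position 0)
LZ77 triple: (5, 3, 'f')


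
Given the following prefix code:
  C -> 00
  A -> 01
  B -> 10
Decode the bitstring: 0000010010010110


Decoding step by step:
Bits 00 -> C
Bits 00 -> C
Bits 01 -> A
Bits 00 -> C
Bits 10 -> B
Bits 01 -> A
Bits 01 -> A
Bits 10 -> B


Decoded message: CCACBAAB


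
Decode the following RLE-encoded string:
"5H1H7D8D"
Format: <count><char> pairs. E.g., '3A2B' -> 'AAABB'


Expanding each <count><char> pair:
  5H -> 'HHHHH'
  1H -> 'H'
  7D -> 'DDDDDDD'
  8D -> 'DDDDDDDD'

Decoded = HHHHHHDDDDDDDDDDDDDDD


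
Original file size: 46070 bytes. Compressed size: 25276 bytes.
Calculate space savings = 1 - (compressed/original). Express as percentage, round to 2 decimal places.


ratio = compressed/original = 25276/46070 = 0.548643
savings = 1 - ratio = 1 - 0.548643 = 0.451357
as a percentage: 0.451357 * 100 = 45.14%

Space savings = 1 - 25276/46070 = 45.14%


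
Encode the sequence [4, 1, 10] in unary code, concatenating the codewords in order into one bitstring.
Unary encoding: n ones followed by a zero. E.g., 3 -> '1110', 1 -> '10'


Encode each number as n ones followed by a terminating 0:
  4 -> 11110 (5 bits)
  1 -> 10 (2 bits)
  10 -> 11111111110 (11 bits)
Total length = 5 + 2 + 11 = 18 bits.

Unary([4, 1, 10]) = 111101011111111110 (18 bits)


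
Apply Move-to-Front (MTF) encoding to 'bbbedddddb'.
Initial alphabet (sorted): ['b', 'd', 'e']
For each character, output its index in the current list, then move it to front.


MTF encoding:
'b': index 0 in ['b', 'd', 'e'] -> ['b', 'd', 'e']
'b': index 0 in ['b', 'd', 'e'] -> ['b', 'd', 'e']
'b': index 0 in ['b', 'd', 'e'] -> ['b', 'd', 'e']
'e': index 2 in ['b', 'd', 'e'] -> ['e', 'b', 'd']
'd': index 2 in ['e', 'b', 'd'] -> ['d', 'e', 'b']
'd': index 0 in ['d', 'e', 'b'] -> ['d', 'e', 'b']
'd': index 0 in ['d', 'e', 'b'] -> ['d', 'e', 'b']
'd': index 0 in ['d', 'e', 'b'] -> ['d', 'e', 'b']
'd': index 0 in ['d', 'e', 'b'] -> ['d', 'e', 'b']
'b': index 2 in ['d', 'e', 'b'] -> ['b', 'd', 'e']


Output: [0, 0, 0, 2, 2, 0, 0, 0, 0, 2]


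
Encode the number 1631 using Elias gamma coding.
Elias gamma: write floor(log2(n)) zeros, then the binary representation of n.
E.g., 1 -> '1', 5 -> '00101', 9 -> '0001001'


num_bits = floor(log2(1631)) + 1 = 11
leading_zeros = num_bits - 1 = 10
binary(1631) = 11001011111

Elias gamma(1631) = '0000000000' + '11001011111' = 000000000011001011111 (21 bits)


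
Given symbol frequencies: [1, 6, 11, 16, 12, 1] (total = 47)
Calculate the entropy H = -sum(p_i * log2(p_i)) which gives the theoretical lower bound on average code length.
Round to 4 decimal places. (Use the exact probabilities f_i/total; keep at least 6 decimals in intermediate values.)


Per-symbol terms -p_i * log2(p_i) with p_i = f_i/47:
  p = 1/47 = 0.021277: log2(p) = -5.554589, -p*log2(p) = 0.118183
  p = 6/47 = 0.127660: log2(p) = -2.969626, -p*log2(p) = 0.379101
  p = 11/47 = 0.234043: log2(p) = -2.095157, -p*log2(p) = 0.490356
  p = 16/47 = 0.340426: log2(p) = -1.554589, -p*log2(p) = 0.529222
  p = 12/47 = 0.255319: log2(p) = -1.969626, -p*log2(p) = 0.502883
  p = 1/47 = 0.021277: log2(p) = -5.554589, -p*log2(p) = 0.118183
H = 0.118183 + 0.379101 + 0.490356 + 0.529222 + 0.502883 + 0.118183 = 2.137928

H = 2.1379 bits/symbol


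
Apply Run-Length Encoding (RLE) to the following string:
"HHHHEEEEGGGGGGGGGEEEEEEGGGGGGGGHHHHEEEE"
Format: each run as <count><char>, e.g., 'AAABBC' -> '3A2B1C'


Scanning runs left to right:
  i=0: run of 'H' x 4 -> '4H'
  i=4: run of 'E' x 4 -> '4E'
  i=8: run of 'G' x 9 -> '9G'
  i=17: run of 'E' x 6 -> '6E'
  i=23: run of 'G' x 8 -> '8G'
  i=31: run of 'H' x 4 -> '4H'
  i=35: run of 'E' x 4 -> '4E'

RLE = 4H4E9G6E8G4H4E


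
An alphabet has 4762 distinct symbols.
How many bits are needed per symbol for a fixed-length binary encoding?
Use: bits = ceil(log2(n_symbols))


log2(4762) = 12.2174
Bracket: 2^12 = 4096 < 4762 <= 2^13 = 8192
So ceil(log2(4762)) = 13

bits = ceil(log2(4762)) = ceil(12.2174) = 13 bits


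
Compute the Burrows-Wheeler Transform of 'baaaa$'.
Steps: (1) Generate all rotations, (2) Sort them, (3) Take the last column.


Rotations (sorted):
  0: $baaaa -> last char: a
  1: a$baaa -> last char: a
  2: aa$baa -> last char: a
  3: aaa$ba -> last char: a
  4: aaaa$b -> last char: b
  5: baaaa$ -> last char: $


BWT = aaaab$


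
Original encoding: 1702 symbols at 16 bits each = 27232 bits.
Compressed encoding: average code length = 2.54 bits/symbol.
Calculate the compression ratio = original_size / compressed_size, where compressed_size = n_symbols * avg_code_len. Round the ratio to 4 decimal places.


original_size = n_symbols * orig_bits = 1702 * 16 = 27232 bits
compressed_size = n_symbols * avg_code_len = 1702 * 2.54 = 4323.08 bits
ratio = original_size / compressed_size = 27232 / 4323.08 = 6.2992

Compression ratio = 6.2992


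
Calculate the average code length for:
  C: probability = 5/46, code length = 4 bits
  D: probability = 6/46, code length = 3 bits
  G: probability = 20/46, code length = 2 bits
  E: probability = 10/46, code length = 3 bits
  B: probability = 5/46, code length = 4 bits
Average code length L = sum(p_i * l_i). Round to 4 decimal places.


Weighted contributions p_i * l_i:
  C: (5/46) * 4 = 20/46
  D: (6/46) * 3 = 18/46
  G: (20/46) * 2 = 40/46
  E: (10/46) * 3 = 30/46
  B: (5/46) * 4 = 20/46
Sum = (20 + 18 + 40 + 30 + 20)/46 = 128/46

L = 128/46 = 2.7826 bits/symbol


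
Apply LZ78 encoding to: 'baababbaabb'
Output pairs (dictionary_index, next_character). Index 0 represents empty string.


LZ78 encoding steps:
Dictionary: {0: ''}
Step 1: w='' (idx 0), next='b' -> output (0, 'b'), add 'b' as idx 1
Step 2: w='' (idx 0), next='a' -> output (0, 'a'), add 'a' as idx 2
Step 3: w='a' (idx 2), next='b' -> output (2, 'b'), add 'ab' as idx 3
Step 4: w='ab' (idx 3), next='b' -> output (3, 'b'), add 'abb' as idx 4
Step 5: w='a' (idx 2), next='a' -> output (2, 'a'), add 'aa' as idx 5
Step 6: w='b' (idx 1), next='b' -> output (1, 'b'), add 'bb' as idx 6


Encoded: [(0, 'b'), (0, 'a'), (2, 'b'), (3, 'b'), (2, 'a'), (1, 'b')]


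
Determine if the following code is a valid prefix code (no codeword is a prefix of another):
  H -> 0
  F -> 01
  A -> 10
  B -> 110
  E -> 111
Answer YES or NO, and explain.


Checking each pair (does one codeword prefix another?):
  H='0' vs F='01': prefix -- VIOLATION

NO -- this is NOT a valid prefix code. H (0) is a prefix of F (01).


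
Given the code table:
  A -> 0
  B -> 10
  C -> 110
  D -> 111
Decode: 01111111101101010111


Decoding:
0 -> A
111 -> D
111 -> D
110 -> C
110 -> C
10 -> B
10 -> B
111 -> D


Result: ADDCCBBD


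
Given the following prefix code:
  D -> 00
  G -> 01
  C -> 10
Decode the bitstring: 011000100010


Decoding step by step:
Bits 01 -> G
Bits 10 -> C
Bits 00 -> D
Bits 10 -> C
Bits 00 -> D
Bits 10 -> C


Decoded message: GCDCDC


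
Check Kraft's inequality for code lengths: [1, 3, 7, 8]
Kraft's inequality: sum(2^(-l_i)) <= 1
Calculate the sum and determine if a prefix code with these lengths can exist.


Sum = 2^(-1) + 2^(-3) + 2^(-7) + 2^(-8)
    = 0.5 + 0.125 + 0.0078125 + 0.00390625
    = 163/256 = 0.63671875
Since 0.63671875 <= 1, Kraft's inequality IS satisfied.
A prefix code with these lengths CAN exist.

Kraft sum = 0.63671875. Satisfied.


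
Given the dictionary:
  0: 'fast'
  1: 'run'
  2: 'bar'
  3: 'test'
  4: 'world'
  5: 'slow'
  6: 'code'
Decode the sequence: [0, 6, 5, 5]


Look up each index in the dictionary:
  0 -> 'fast'
  6 -> 'code'
  5 -> 'slow'
  5 -> 'slow'

Decoded: "fast code slow slow"


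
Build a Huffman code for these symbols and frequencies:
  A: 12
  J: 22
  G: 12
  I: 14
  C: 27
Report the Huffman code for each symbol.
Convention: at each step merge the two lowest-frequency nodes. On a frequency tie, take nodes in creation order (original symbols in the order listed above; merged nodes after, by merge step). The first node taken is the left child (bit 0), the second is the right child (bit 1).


Huffman tree construction:
Step 1: Merge A(12) + G(12) = 24
Step 2: Merge I(14) + J(22) = 36
Step 3: Merge (A+G)(24) + C(27) = 51
Step 4: Merge (I+J)(36) + ((A+G)+C)(51) = 87
Read each symbol's code off the tree from the root (left child = 0, right child = 1).

Codes:
  A: 100 (length 3)
  J: 01 (length 2)
  G: 101 (length 3)
  I: 00 (length 2)
  C: 11 (length 2)
Average code length: 198/87 = 2.2759 bits/symbol


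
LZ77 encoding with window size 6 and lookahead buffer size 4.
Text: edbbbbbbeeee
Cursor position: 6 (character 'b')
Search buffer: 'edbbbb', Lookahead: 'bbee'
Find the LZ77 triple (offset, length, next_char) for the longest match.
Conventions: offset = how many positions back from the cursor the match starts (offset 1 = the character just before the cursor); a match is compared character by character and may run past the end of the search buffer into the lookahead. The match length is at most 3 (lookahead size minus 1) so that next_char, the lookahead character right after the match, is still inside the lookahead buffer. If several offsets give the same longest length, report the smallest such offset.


Try each offset into the search buffer:
  offset=1 (pos 5, char 'b'): match length 2
  offset=2 (pos 4, char 'b'): match length 2
  offset=3 (pos 3, char 'b'): match length 2
  offset=4 (pos 2, char 'b'): match length 2
  offset=5 (pos 1, char 'd'): match length 0
  offset=6 (pos 0, char 'e'): match length 0
Longest match has length 2, found at offsets 1, 2, 3, 4; take the smallest, offset 1.
next_char = character at position 6 + 2 = 8 -> 'e'

Best match: offset=1, length=2 (matching 'bb' starting at position 5)
LZ77 triple: (1, 2, 'e')


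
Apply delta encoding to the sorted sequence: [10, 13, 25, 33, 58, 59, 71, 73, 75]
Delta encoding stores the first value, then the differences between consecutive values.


First value: 10
Deltas:
  13 - 10 = 3
  25 - 13 = 12
  33 - 25 = 8
  58 - 33 = 25
  59 - 58 = 1
  71 - 59 = 12
  73 - 71 = 2
  75 - 73 = 2


Delta encoded: [10, 3, 12, 8, 25, 1, 12, 2, 2]


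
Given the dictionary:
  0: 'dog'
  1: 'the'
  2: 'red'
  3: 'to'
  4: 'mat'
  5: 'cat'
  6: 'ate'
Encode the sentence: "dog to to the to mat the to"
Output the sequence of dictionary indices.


Look up each word in the dictionary:
  'dog' -> 0
  'to' -> 3
  'to' -> 3
  'the' -> 1
  'to' -> 3
  'mat' -> 4
  'the' -> 1
  'to' -> 3

Encoded: [0, 3, 3, 1, 3, 4, 1, 3]


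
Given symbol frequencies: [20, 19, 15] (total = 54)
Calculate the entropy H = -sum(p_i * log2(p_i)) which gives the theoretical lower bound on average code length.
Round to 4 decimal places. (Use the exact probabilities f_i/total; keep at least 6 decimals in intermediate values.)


Per-symbol terms -p_i * log2(p_i) with p_i = f_i/54:
  p = 20/54 = 0.370370: log2(p) = -1.432959, -p*log2(p) = 0.530726
  p = 19/54 = 0.351852: log2(p) = -1.506960, -p*log2(p) = 0.530227
  p = 15/54 = 0.277778: log2(p) = -1.847997, -p*log2(p) = 0.513332
H = 0.530726 + 0.530227 + 0.513332 = 1.574285

H = 1.5743 bits/symbol


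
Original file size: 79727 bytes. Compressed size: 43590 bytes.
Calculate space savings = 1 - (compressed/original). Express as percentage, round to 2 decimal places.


ratio = compressed/original = 43590/79727 = 0.546741
savings = 1 - ratio = 1 - 0.546741 = 0.453259
as a percentage: 0.453259 * 100 = 45.33%

Space savings = 1 - 43590/79727 = 45.33%


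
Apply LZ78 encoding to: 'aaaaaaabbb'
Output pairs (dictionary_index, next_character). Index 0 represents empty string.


LZ78 encoding steps:
Dictionary: {0: ''}
Step 1: w='' (idx 0), next='a' -> output (0, 'a'), add 'a' as idx 1
Step 2: w='a' (idx 1), next='a' -> output (1, 'a'), add 'aa' as idx 2
Step 3: w='aa' (idx 2), next='a' -> output (2, 'a'), add 'aaa' as idx 3
Step 4: w='a' (idx 1), next='b' -> output (1, 'b'), add 'ab' as idx 4
Step 5: w='' (idx 0), next='b' -> output (0, 'b'), add 'b' as idx 5
Step 6: w='b' (idx 5), end of input -> output (5, '')


Encoded: [(0, 'a'), (1, 'a'), (2, 'a'), (1, 'b'), (0, 'b'), (5, '')]


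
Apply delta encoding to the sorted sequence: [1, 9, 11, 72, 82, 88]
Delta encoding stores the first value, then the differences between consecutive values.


First value: 1
Deltas:
  9 - 1 = 8
  11 - 9 = 2
  72 - 11 = 61
  82 - 72 = 10
  88 - 82 = 6


Delta encoded: [1, 8, 2, 61, 10, 6]


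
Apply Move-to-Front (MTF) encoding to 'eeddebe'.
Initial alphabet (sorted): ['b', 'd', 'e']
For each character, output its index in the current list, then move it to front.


MTF encoding:
'e': index 2 in ['b', 'd', 'e'] -> ['e', 'b', 'd']
'e': index 0 in ['e', 'b', 'd'] -> ['e', 'b', 'd']
'd': index 2 in ['e', 'b', 'd'] -> ['d', 'e', 'b']
'd': index 0 in ['d', 'e', 'b'] -> ['d', 'e', 'b']
'e': index 1 in ['d', 'e', 'b'] -> ['e', 'd', 'b']
'b': index 2 in ['e', 'd', 'b'] -> ['b', 'e', 'd']
'e': index 1 in ['b', 'e', 'd'] -> ['e', 'b', 'd']


Output: [2, 0, 2, 0, 1, 2, 1]


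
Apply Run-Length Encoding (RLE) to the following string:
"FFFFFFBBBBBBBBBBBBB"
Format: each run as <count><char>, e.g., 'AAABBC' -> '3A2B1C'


Scanning runs left to right:
  i=0: run of 'F' x 6 -> '6F'
  i=6: run of 'B' x 13 -> '13B'

RLE = 6F13B


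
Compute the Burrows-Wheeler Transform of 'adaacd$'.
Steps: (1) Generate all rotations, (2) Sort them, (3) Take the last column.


Rotations (sorted):
  0: $adaacd -> last char: d
  1: aacd$ad -> last char: d
  2: acd$ada -> last char: a
  3: adaacd$ -> last char: $
  4: cd$adaa -> last char: a
  5: d$adaac -> last char: c
  6: daacd$a -> last char: a


BWT = dda$aca


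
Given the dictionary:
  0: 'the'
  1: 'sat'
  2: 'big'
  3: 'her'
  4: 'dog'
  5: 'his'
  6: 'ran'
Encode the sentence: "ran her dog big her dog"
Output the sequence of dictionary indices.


Look up each word in the dictionary:
  'ran' -> 6
  'her' -> 3
  'dog' -> 4
  'big' -> 2
  'her' -> 3
  'dog' -> 4

Encoded: [6, 3, 4, 2, 3, 4]


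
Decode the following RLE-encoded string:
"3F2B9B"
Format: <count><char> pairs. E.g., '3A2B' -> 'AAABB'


Expanding each <count><char> pair:
  3F -> 'FFF'
  2B -> 'BB'
  9B -> 'BBBBBBBBB'

Decoded = FFFBBBBBBBBBBB


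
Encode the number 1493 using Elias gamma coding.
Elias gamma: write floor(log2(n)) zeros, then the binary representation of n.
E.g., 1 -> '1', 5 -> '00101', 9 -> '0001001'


num_bits = floor(log2(1493)) + 1 = 11
leading_zeros = num_bits - 1 = 10
binary(1493) = 10111010101

Elias gamma(1493) = '0000000000' + '10111010101' = 000000000010111010101 (21 bits)


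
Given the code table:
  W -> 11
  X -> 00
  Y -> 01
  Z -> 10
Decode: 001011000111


Decoding:
00 -> X
10 -> Z
11 -> W
00 -> X
01 -> Y
11 -> W


Result: XZWXYW


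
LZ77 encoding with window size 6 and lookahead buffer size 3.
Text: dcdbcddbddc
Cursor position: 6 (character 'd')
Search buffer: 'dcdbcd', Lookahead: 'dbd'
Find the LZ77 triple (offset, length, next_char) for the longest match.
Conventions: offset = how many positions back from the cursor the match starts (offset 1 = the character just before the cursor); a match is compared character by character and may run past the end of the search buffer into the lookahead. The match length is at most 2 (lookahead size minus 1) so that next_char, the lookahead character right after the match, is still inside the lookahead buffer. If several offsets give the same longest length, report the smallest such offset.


Try each offset into the search buffer:
  offset=1 (pos 5, char 'd'): match length 1
  offset=2 (pos 4, char 'c'): match length 0
  offset=3 (pos 3, char 'b'): match length 0
  offset=4 (pos 2, char 'd'): match length 2
  offset=5 (pos 1, char 'c'): match length 0
  offset=6 (pos 0, char 'd'): match length 1
Longest match has length 2 at offset 4.
next_char = character at position 6 + 2 = 8 -> 'd'

Best match: offset=4, length=2 (matching 'db' starting at position 2)
LZ77 triple: (4, 2, 'd')


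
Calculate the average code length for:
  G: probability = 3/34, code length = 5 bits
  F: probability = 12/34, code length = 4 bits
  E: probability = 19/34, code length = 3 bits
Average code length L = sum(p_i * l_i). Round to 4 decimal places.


Weighted contributions p_i * l_i:
  G: (3/34) * 5 = 15/34
  F: (12/34) * 4 = 48/34
  E: (19/34) * 3 = 57/34
Sum = (15 + 48 + 57)/34 = 120/34

L = 120/34 = 3.5294 bits/symbol


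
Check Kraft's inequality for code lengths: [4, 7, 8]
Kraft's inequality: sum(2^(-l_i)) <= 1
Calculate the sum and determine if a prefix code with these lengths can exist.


Sum = 2^(-4) + 2^(-7) + 2^(-8)
    = 0.0625 + 0.0078125 + 0.00390625
    = 19/256 = 0.07421875
Since 0.07421875 <= 1, Kraft's inequality IS satisfied.
A prefix code with these lengths CAN exist.

Kraft sum = 0.07421875. Satisfied.


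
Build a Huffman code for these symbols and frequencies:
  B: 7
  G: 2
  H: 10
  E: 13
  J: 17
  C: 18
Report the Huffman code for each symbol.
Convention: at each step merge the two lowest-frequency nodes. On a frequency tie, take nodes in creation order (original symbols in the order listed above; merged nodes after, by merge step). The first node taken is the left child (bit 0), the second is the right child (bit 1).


Huffman tree construction:
Step 1: Merge G(2) + B(7) = 9
Step 2: Merge (G+B)(9) + H(10) = 19
Step 3: Merge E(13) + J(17) = 30
Step 4: Merge C(18) + ((G+B)+H)(19) = 37
Step 5: Merge (E+J)(30) + (C+((G+B)+H))(37) = 67
Read each symbol's code off the tree from the root (left child = 0, right child = 1).

Codes:
  B: 1101 (length 4)
  G: 1100 (length 4)
  H: 111 (length 3)
  E: 00 (length 2)
  J: 01 (length 2)
  C: 10 (length 2)
Average code length: 162/67 = 2.4179 bits/symbol


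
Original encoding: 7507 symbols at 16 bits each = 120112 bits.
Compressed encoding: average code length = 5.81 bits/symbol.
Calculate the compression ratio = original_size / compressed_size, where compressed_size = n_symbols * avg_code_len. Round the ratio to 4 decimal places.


original_size = n_symbols * orig_bits = 7507 * 16 = 120112 bits
compressed_size = n_symbols * avg_code_len = 7507 * 5.81 = 43615.67 bits
ratio = original_size / compressed_size = 120112 / 43615.67 = 2.7539

Compression ratio = 2.7539


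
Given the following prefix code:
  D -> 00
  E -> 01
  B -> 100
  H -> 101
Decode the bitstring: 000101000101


Decoding step by step:
Bits 00 -> D
Bits 01 -> E
Bits 01 -> E
Bits 00 -> D
Bits 01 -> E
Bits 01 -> E


Decoded message: DEEDEE


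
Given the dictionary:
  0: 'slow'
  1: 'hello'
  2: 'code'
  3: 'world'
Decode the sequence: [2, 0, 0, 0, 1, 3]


Look up each index in the dictionary:
  2 -> 'code'
  0 -> 'slow'
  0 -> 'slow'
  0 -> 'slow'
  1 -> 'hello'
  3 -> 'world'

Decoded: "code slow slow slow hello world"


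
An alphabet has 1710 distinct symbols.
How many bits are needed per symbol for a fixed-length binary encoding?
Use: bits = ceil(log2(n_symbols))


log2(1710) = 10.7398
Bracket: 2^10 = 1024 < 1710 <= 2^11 = 2048
So ceil(log2(1710)) = 11

bits = ceil(log2(1710)) = ceil(10.7398) = 11 bits


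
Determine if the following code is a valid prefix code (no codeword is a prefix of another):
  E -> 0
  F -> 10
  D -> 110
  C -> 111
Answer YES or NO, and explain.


Checking each pair (does one codeword prefix another?):
  E='0' vs F='10': no prefix
  E='0' vs D='110': no prefix
  E='0' vs C='111': no prefix
  F='10' vs E='0': no prefix
  F='10' vs D='110': no prefix
  F='10' vs C='111': no prefix
  D='110' vs E='0': no prefix
  D='110' vs F='10': no prefix
  D='110' vs C='111': no prefix
  C='111' vs E='0': no prefix
  C='111' vs F='10': no prefix
  C='111' vs D='110': no prefix
No violation found over all pairs.

YES -- this is a valid prefix code. No codeword is a prefix of any other codeword.


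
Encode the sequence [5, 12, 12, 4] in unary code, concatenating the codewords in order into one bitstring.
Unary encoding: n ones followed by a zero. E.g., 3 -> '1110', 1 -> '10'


Encode each number as n ones followed by a terminating 0:
  5 -> 111110 (6 bits)
  12 -> 1111111111110 (13 bits)
  12 -> 1111111111110 (13 bits)
  4 -> 11110 (5 bits)
Total length = 6 + 13 + 13 + 5 = 37 bits.

Unary([5, 12, 12, 4]) = 1111101111111111110111111111111011110 (37 bits)


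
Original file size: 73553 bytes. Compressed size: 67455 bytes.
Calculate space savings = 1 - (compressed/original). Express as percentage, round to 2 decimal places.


ratio = compressed/original = 67455/73553 = 0.917094
savings = 1 - ratio = 1 - 0.917094 = 0.082906
as a percentage: 0.082906 * 100 = 8.29%

Space savings = 1 - 67455/73553 = 8.29%


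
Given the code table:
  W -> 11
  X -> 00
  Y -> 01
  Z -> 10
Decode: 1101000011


Decoding:
11 -> W
01 -> Y
00 -> X
00 -> X
11 -> W


Result: WYXXW


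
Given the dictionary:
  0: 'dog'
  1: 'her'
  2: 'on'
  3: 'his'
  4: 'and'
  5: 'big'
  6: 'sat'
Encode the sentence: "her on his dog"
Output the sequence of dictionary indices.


Look up each word in the dictionary:
  'her' -> 1
  'on' -> 2
  'his' -> 3
  'dog' -> 0

Encoded: [1, 2, 3, 0]


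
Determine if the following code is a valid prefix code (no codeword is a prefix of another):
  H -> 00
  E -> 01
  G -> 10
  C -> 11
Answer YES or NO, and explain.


Checking each pair (does one codeword prefix another?):
  H='00' vs E='01': no prefix
  H='00' vs G='10': no prefix
  H='00' vs C='11': no prefix
  E='01' vs H='00': no prefix
  E='01' vs G='10': no prefix
  E='01' vs C='11': no prefix
  G='10' vs H='00': no prefix
  G='10' vs E='01': no prefix
  G='10' vs C='11': no prefix
  C='11' vs H='00': no prefix
  C='11' vs E='01': no prefix
  C='11' vs G='10': no prefix
No violation found over all pairs.

YES -- this is a valid prefix code. No codeword is a prefix of any other codeword.


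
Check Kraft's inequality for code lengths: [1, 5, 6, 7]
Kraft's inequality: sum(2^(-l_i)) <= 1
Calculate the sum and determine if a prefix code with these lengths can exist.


Sum = 2^(-1) + 2^(-5) + 2^(-6) + 2^(-7)
    = 0.5 + 0.03125 + 0.015625 + 0.0078125
    = 71/128 = 0.5546875
Since 0.5546875 <= 1, Kraft's inequality IS satisfied.
A prefix code with these lengths CAN exist.

Kraft sum = 0.5546875. Satisfied.


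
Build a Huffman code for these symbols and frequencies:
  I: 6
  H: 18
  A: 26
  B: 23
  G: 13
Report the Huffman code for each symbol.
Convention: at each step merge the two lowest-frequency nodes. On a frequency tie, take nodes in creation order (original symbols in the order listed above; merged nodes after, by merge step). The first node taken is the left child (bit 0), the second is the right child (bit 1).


Huffman tree construction:
Step 1: Merge I(6) + G(13) = 19
Step 2: Merge H(18) + (I+G)(19) = 37
Step 3: Merge B(23) + A(26) = 49
Step 4: Merge (H+(I+G))(37) + (B+A)(49) = 86
Read each symbol's code off the tree from the root (left child = 0, right child = 1).

Codes:
  I: 010 (length 3)
  H: 00 (length 2)
  A: 11 (length 2)
  B: 10 (length 2)
  G: 011 (length 3)
Average code length: 191/86 = 2.2209 bits/symbol
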